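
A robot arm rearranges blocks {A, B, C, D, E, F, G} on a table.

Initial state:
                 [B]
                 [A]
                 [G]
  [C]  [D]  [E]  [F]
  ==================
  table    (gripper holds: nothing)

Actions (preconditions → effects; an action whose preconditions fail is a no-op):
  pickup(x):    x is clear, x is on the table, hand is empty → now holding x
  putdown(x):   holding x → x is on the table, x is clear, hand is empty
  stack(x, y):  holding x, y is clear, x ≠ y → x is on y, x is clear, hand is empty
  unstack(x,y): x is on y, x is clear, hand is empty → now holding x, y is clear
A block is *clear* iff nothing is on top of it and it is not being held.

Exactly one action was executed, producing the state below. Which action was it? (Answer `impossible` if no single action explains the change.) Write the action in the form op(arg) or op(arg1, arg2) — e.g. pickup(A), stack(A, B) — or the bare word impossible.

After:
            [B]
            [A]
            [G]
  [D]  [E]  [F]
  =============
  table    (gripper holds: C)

pickup(C)

target: towers=[D; E; F/G/A/B] holding=C
     unstack(B, A) → towers=[C; D; E; F/G/A] holding=B
         pickup(D) → towers=[C; E; F/G/A/B] holding=D
         pickup(E) → towers=[C; D; F/G/A/B] holding=E
         pickup(C) → towers=[D; E; F/G/A/B] holding=C  ← match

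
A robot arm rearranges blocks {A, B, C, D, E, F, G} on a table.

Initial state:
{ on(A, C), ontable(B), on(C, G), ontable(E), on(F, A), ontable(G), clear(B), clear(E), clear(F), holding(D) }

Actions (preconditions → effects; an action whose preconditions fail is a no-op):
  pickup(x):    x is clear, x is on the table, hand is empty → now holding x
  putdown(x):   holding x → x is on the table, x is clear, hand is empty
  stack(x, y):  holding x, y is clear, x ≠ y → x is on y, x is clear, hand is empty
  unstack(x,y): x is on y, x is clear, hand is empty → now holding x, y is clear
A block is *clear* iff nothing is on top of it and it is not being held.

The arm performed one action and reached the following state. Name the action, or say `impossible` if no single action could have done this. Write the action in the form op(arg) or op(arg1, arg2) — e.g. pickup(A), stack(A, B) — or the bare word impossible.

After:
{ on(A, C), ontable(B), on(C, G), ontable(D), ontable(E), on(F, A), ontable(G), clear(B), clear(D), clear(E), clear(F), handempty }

target: towers=[B; D; E; G/C/A/F] holding=-
        putdown(D) → towers=[B; D; E; G/C/A/F] holding=-  ← match
       stack(D, B) → towers=[B/D; E; G/C/A/F] holding=-
       stack(D, F) → towers=[B; E; G/C/A/F/D] holding=-
       stack(D, E) → towers=[B; E/D; G/C/A/F] holding=-

putdown(D)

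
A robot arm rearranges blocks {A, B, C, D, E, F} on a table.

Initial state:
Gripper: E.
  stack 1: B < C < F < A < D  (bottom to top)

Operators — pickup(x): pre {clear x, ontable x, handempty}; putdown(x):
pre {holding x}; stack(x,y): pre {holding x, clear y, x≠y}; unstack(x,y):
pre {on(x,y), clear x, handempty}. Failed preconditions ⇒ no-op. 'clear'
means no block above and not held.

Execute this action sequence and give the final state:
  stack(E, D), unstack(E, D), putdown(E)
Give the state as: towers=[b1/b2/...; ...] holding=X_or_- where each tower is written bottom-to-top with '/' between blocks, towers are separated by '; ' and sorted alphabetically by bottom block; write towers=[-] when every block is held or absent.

step 1 (stack(E, D)): towers=[B/C/F/A/D/E] holding=-
step 2 (unstack(E, D)): towers=[B/C/F/A/D] holding=E
step 3 (putdown(E)): towers=[B/C/F/A/D; E] holding=-

towers=[B/C/F/A/D; E] holding=-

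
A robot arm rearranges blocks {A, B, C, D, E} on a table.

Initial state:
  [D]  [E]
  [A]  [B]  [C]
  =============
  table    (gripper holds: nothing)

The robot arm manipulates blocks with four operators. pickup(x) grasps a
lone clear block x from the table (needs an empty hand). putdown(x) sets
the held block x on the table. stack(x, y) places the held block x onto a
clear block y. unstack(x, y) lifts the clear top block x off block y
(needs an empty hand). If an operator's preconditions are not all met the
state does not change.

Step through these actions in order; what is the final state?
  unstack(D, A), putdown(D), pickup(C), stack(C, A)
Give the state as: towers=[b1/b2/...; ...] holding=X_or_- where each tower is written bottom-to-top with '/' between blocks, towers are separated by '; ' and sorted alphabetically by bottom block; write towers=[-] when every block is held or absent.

step 1 (unstack(D, A)): towers=[A; B/E; C] holding=D
step 2 (putdown(D)): towers=[A; B/E; C; D] holding=-
step 3 (pickup(C)): towers=[A; B/E; D] holding=C
step 4 (stack(C, A)): towers=[A/C; B/E; D] holding=-

towers=[A/C; B/E; D] holding=-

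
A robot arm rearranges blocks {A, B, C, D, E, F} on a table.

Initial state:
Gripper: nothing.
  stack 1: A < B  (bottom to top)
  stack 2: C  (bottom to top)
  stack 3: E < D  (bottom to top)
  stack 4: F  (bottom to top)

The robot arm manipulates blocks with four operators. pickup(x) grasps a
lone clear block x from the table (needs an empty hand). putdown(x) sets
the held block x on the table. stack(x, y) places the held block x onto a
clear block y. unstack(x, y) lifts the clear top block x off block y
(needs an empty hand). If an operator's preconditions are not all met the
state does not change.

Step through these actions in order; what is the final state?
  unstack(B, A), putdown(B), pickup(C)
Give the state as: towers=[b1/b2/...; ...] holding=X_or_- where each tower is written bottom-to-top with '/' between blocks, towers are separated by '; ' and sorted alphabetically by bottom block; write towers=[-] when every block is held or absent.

towers=[A; B; E/D; F] holding=C

step 1 (unstack(B, A)): towers=[A; C; E/D; F] holding=B
step 2 (putdown(B)): towers=[A; B; C; E/D; F] holding=-
step 3 (pickup(C)): towers=[A; B; E/D; F] holding=C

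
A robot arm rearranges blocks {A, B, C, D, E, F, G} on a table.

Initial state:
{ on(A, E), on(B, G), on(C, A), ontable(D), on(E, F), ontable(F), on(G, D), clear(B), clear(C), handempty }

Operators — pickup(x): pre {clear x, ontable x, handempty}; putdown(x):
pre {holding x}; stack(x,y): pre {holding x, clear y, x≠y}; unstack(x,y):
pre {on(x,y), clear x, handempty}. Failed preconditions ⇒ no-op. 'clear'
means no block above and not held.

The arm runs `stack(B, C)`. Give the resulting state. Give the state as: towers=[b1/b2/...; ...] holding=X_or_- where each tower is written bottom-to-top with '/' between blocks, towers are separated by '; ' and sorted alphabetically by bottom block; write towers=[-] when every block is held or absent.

towers=[D/G/B; F/E/A/C] holding=-

before: towers=[D/G/B; F/E/A/C] holding=-
pre[stack(B, C)]: holding(B) no, clear(C) yes, B≠C yes
holding(B) unmet → stack(B, C) is a no-op
after:  towers=[D/G/B; F/E/A/C] holding=-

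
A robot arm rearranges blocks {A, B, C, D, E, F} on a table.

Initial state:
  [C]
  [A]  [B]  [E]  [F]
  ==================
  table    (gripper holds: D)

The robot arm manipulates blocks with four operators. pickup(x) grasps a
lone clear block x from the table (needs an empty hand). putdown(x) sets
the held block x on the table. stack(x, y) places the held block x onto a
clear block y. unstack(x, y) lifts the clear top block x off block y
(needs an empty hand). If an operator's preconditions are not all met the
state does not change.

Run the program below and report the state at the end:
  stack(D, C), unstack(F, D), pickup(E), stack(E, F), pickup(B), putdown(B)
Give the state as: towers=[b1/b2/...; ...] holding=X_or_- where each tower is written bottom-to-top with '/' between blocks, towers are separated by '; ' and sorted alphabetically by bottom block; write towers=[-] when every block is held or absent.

step 1 (stack(D, C)): towers=[A/C/D; B; E; F] holding=-
step 2 (unstack(F, D)) [no-op]: towers=[A/C/D; B; E; F] holding=-
step 3 (pickup(E)): towers=[A/C/D; B; F] holding=E
step 4 (stack(E, F)): towers=[A/C/D; B; F/E] holding=-
step 5 (pickup(B)): towers=[A/C/D; F/E] holding=B
step 6 (putdown(B)): towers=[A/C/D; B; F/E] holding=-

towers=[A/C/D; B; F/E] holding=-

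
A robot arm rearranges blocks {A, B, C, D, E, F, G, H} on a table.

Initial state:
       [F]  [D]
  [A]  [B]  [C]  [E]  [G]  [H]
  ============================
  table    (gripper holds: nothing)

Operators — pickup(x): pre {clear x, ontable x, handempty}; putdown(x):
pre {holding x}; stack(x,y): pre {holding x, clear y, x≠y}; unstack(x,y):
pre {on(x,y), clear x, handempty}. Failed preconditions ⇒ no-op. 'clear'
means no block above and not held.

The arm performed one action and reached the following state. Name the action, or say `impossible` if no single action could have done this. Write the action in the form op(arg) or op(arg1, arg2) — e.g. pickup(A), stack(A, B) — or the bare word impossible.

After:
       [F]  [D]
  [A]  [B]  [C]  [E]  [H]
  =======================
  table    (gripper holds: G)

pickup(G)

target: towers=[A; B/F; C/D; E; H] holding=G
         pickup(G) → towers=[A; B/F; C/D; E; H] holding=G  ← match
         pickup(A) → towers=[B/F; C/D; E; G; H] holding=A
         pickup(E) → towers=[A; B/F; C/D; G; H] holding=E
         pickup(H) → towers=[A; B/F; C/D; E; G] holding=H
     unstack(F, B) → towers=[A; B; C/D; E; G; H] holding=F
     unstack(D, C) → towers=[A; B/F; C; E; G; H] holding=D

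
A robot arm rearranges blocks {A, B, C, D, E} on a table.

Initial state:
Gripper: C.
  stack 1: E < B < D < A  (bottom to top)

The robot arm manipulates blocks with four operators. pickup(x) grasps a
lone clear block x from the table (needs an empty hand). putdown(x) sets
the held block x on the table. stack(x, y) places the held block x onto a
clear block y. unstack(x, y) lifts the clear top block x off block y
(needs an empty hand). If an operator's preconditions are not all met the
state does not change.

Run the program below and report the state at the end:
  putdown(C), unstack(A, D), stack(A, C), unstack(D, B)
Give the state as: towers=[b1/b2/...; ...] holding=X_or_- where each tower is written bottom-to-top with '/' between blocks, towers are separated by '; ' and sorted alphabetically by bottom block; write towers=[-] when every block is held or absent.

towers=[C/A; E/B] holding=D

step 1 (putdown(C)): towers=[C; E/B/D/A] holding=-
step 2 (unstack(A, D)): towers=[C; E/B/D] holding=A
step 3 (stack(A, C)): towers=[C/A; E/B/D] holding=-
step 4 (unstack(D, B)): towers=[C/A; E/B] holding=D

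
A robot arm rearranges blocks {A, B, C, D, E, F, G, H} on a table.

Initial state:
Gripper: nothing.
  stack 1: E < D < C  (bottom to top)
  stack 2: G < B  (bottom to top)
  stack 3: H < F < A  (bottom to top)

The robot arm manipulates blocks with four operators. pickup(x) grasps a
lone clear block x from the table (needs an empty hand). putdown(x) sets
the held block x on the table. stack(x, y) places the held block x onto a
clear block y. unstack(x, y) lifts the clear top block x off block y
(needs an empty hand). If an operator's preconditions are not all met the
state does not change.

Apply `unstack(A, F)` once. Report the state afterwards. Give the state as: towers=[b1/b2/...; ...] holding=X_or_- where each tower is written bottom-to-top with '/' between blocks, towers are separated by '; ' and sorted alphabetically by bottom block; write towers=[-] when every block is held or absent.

towers=[E/D/C; G/B; H/F] holding=A

before: towers=[E/D/C; G/B; H/F/A] holding=-
pre[unstack(A, F)]: on(A,F) yes, clear(A) yes, handempty yes
all met → apply unstack(A, F)
after:  towers=[E/D/C; G/B; H/F] holding=A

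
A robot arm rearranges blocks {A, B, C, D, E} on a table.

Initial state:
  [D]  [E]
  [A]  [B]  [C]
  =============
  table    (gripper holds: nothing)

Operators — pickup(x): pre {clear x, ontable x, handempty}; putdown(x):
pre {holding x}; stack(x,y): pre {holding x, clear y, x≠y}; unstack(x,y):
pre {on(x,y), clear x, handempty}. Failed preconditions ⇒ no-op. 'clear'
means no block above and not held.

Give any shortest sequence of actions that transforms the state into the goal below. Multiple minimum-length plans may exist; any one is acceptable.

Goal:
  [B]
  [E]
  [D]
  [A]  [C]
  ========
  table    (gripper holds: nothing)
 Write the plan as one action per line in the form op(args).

step 1 (unstack(E, B)): towers=[A/D; B; C] holding=E
step 2 (stack(E, D)): towers=[A/D/E; B; C] holding=-
step 3 (pickup(B)): towers=[A/D/E; C] holding=B
step 4 (stack(B, E)): towers=[A/D/E/B; C] holding=-
goal check: towers=[A/D/E/B; C] holding=- — reached (length 4, optimal by BFS)

unstack(E, B)
stack(E, D)
pickup(B)
stack(B, E)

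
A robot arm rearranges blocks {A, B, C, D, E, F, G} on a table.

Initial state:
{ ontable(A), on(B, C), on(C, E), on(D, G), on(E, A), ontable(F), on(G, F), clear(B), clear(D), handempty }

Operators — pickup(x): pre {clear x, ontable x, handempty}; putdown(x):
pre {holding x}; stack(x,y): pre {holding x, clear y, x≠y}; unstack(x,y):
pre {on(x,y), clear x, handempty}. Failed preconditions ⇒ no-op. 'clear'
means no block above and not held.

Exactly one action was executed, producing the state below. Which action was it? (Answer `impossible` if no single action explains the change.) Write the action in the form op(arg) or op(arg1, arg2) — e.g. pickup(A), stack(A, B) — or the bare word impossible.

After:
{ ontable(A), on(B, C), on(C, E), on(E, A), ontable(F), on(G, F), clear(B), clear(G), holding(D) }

unstack(D, G)

target: towers=[A/E/C/B; F/G] holding=D
     unstack(B, C) → towers=[A/E/C; F/G/D] holding=B
     unstack(D, G) → towers=[A/E/C/B; F/G] holding=D  ← match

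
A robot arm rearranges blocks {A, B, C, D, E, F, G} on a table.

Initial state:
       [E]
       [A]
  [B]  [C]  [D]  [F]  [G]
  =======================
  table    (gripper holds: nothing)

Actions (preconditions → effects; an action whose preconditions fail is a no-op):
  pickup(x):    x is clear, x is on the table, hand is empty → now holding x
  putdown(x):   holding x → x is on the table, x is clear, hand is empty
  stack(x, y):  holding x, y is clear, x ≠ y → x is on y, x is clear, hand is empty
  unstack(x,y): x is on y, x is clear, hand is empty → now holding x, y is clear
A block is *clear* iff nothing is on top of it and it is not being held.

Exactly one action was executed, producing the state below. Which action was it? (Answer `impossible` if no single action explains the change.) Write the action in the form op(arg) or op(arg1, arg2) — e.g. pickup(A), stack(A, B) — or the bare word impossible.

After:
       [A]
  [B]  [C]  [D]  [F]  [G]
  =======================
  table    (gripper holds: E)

target: towers=[B; C/A; D; F; G] holding=E
         pickup(B) → towers=[C/A/E; D; F; G] holding=B
         pickup(F) → towers=[B; C/A/E; D; G] holding=F
         pickup(G) → towers=[B; C/A/E; D; F] holding=G
         pickup(D) → towers=[B; C/A/E; F; G] holding=D
     unstack(E, A) → towers=[B; C/A; D; F; G] holding=E  ← match

unstack(E, A)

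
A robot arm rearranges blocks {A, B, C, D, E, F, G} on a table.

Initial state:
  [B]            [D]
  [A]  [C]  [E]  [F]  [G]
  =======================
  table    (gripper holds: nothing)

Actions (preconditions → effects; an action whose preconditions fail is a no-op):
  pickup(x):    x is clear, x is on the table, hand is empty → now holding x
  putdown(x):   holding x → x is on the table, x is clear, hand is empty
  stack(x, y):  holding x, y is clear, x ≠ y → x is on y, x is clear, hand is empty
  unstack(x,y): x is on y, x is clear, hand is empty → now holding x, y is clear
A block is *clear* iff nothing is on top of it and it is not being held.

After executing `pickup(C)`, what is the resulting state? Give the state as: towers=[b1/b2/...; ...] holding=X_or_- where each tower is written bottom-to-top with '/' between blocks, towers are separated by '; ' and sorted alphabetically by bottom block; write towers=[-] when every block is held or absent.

towers=[A/B; E; F/D; G] holding=C

before: towers=[A/B; C; E; F/D; G] holding=-
pre[pickup(C)]: clear(C) yes, ontable(C) yes, handempty yes
all met → apply pickup(C)
after:  towers=[A/B; E; F/D; G] holding=C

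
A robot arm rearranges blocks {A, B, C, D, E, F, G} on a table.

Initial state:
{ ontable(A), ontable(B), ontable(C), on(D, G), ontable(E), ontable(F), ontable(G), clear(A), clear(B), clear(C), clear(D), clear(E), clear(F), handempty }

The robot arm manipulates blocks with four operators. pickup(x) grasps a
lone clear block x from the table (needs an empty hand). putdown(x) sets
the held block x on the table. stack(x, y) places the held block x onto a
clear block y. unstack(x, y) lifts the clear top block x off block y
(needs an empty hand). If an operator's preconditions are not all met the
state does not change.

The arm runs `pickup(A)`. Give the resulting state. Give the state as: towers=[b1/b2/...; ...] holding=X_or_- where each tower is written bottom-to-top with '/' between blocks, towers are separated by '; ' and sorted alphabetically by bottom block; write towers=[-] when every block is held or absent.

before: towers=[A; B; C; E; F; G/D] holding=-
pre[pickup(A)]: clear(A) ok, ontable(A) ok, handempty ok
all met → apply pickup(A)
after:  towers=[B; C; E; F; G/D] holding=A

towers=[B; C; E; F; G/D] holding=A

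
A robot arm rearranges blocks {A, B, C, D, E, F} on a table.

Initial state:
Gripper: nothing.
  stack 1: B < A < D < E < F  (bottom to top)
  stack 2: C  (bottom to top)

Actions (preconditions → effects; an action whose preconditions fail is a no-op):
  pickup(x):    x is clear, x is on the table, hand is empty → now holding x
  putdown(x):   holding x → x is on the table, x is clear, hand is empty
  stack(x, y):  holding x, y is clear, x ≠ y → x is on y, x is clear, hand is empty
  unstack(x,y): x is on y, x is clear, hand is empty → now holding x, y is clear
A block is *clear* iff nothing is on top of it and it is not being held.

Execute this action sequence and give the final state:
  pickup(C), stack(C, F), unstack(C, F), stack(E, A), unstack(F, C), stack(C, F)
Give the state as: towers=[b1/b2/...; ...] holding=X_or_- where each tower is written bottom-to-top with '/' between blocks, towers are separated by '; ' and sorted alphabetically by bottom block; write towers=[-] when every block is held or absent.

towers=[B/A/D/E/F/C] holding=-

step 1 (pickup(C)): towers=[B/A/D/E/F] holding=C
step 2 (stack(C, F)): towers=[B/A/D/E/F/C] holding=-
step 3 (unstack(C, F)): towers=[B/A/D/E/F] holding=C
step 4 (stack(E, A)) [no-op]: towers=[B/A/D/E/F] holding=C
step 5 (unstack(F, C)) [no-op]: towers=[B/A/D/E/F] holding=C
step 6 (stack(C, F)): towers=[B/A/D/E/F/C] holding=-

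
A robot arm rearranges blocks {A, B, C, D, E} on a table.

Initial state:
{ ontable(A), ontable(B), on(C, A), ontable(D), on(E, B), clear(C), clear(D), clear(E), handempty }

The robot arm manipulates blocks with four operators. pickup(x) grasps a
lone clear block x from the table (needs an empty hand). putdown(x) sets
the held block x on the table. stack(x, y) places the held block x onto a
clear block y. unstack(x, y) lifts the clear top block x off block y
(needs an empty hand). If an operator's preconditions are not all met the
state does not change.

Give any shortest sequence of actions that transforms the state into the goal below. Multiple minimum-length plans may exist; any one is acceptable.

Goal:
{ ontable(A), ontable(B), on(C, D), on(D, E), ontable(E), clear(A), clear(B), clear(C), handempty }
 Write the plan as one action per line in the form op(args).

unstack(E, B)
putdown(E)
pickup(D)
stack(D, E)
unstack(C, A)
stack(C, D)

step 1 (unstack(E, B)): towers=[A/C; B; D] holding=E
step 2 (putdown(E)): towers=[A/C; B; D; E] holding=-
step 3 (pickup(D)): towers=[A/C; B; E] holding=D
step 4 (stack(D, E)): towers=[A/C; B; E/D] holding=-
step 5 (unstack(C, A)): towers=[A; B; E/D] holding=C
step 6 (stack(C, D)): towers=[A; B; E/D/C] holding=-
goal check: towers=[A; B; E/D/C] holding=- — reached (length 6, optimal by BFS)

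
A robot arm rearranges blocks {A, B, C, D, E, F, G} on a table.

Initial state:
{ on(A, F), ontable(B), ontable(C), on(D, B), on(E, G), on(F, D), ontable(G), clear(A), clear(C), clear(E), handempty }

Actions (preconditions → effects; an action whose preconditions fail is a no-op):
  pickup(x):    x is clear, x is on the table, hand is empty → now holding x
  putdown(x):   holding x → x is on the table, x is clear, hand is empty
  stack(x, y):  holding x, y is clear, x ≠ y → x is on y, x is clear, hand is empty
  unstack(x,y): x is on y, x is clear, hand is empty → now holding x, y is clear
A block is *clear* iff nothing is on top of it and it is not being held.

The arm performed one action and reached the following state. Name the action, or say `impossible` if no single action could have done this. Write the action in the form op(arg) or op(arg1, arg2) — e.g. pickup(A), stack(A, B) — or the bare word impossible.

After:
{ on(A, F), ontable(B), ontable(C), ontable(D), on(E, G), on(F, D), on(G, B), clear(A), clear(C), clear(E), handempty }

target: towers=[B/G/E; C; D/F/A] holding=-
     unstack(A, F) → towers=[B/D/F; C; G/E] holding=A
     unstack(E, G) → towers=[B/D/F/A; C; G] holding=E
         pickup(C) → towers=[B/D/F/A; G/E] holding=C
none of the 3 applicable actions match → impossible

impossible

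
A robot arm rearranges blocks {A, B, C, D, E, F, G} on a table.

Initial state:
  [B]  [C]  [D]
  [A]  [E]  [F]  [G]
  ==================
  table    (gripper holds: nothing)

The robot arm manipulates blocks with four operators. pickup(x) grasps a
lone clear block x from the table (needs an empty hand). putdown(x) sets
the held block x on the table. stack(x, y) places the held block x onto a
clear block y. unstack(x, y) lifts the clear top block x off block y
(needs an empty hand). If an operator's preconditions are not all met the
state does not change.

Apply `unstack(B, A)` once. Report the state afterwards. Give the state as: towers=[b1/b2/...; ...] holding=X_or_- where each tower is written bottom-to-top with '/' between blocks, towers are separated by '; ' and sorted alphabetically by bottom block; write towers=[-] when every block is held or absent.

before: towers=[A/B; E/C; F/D; G] holding=-
pre[unstack(B, A)]: on(B,A) yes, clear(B) yes, handempty yes
all met → apply unstack(B, A)
after:  towers=[A; E/C; F/D; G] holding=B

towers=[A; E/C; F/D; G] holding=B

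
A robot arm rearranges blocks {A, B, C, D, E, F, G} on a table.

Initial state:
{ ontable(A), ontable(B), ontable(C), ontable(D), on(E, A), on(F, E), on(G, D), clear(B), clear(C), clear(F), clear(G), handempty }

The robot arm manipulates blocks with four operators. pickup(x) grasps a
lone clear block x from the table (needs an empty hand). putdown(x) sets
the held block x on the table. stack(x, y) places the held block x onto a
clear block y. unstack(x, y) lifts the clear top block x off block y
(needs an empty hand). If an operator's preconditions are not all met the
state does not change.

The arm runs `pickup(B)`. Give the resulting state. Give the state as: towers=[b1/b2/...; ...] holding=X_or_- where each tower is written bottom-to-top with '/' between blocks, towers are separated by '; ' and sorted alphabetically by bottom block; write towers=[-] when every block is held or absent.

before: towers=[A/E/F; B; C; D/G] holding=-
pre[pickup(B)]: clear(B) ✓, ontable(B) ✓, handempty ✓
all met → apply pickup(B)
after:  towers=[A/E/F; C; D/G] holding=B

towers=[A/E/F; C; D/G] holding=B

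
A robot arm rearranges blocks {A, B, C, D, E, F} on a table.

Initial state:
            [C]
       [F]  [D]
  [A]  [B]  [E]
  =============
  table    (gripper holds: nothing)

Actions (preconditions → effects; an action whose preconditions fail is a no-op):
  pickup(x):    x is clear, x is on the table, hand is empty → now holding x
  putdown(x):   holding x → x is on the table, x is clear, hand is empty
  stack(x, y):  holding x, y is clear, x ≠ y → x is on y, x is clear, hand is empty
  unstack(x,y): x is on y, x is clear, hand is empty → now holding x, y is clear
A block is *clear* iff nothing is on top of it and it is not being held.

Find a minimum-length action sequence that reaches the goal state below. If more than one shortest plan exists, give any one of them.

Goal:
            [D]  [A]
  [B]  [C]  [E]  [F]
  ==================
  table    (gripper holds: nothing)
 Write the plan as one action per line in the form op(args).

unstack(F, B)
putdown(F)
pickup(A)
stack(A, F)
unstack(C, D)
putdown(C)

step 1 (unstack(F, B)): towers=[A; B; E/D/C] holding=F
step 2 (putdown(F)): towers=[A; B; E/D/C; F] holding=-
step 3 (pickup(A)): towers=[B; E/D/C; F] holding=A
step 4 (stack(A, F)): towers=[B; E/D/C; F/A] holding=-
step 5 (unstack(C, D)): towers=[B; E/D; F/A] holding=C
step 6 (putdown(C)): towers=[B; C; E/D; F/A] holding=-
goal check: towers=[B; C; E/D; F/A] holding=- — reached (length 6, optimal by BFS)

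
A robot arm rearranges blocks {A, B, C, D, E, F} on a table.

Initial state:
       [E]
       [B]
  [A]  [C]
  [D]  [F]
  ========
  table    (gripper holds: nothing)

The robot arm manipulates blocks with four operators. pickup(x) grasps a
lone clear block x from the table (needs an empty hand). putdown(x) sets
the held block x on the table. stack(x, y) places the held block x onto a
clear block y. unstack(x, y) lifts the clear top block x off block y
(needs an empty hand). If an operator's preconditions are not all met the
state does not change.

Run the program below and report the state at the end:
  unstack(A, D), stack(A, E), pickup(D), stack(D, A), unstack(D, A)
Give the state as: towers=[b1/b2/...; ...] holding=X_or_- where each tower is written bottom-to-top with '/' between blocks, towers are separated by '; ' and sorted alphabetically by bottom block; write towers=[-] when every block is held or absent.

step 1 (unstack(A, D)): towers=[D; F/C/B/E] holding=A
step 2 (stack(A, E)): towers=[D; F/C/B/E/A] holding=-
step 3 (pickup(D)): towers=[F/C/B/E/A] holding=D
step 4 (stack(D, A)): towers=[F/C/B/E/A/D] holding=-
step 5 (unstack(D, A)): towers=[F/C/B/E/A] holding=D

towers=[F/C/B/E/A] holding=D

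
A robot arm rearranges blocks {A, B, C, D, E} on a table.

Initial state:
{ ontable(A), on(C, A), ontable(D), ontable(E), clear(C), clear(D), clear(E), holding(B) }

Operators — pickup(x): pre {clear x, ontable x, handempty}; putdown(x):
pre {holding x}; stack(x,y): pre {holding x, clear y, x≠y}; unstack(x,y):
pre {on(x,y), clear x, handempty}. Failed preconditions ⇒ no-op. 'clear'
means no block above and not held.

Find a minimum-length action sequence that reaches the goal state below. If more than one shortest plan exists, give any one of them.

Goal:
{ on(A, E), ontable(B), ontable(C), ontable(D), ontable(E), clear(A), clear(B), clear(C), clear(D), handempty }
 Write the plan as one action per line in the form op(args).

step 1 (putdown(B)): towers=[A/C; B; D; E] holding=-
step 2 (unstack(C, A)): towers=[A; B; D; E] holding=C
step 3 (putdown(C)): towers=[A; B; C; D; E] holding=-
step 4 (pickup(A)): towers=[B; C; D; E] holding=A
step 5 (stack(A, E)): towers=[B; C; D; E/A] holding=-
goal check: towers=[B; C; D; E/A] holding=- — reached (length 5, optimal by BFS)

putdown(B)
unstack(C, A)
putdown(C)
pickup(A)
stack(A, E)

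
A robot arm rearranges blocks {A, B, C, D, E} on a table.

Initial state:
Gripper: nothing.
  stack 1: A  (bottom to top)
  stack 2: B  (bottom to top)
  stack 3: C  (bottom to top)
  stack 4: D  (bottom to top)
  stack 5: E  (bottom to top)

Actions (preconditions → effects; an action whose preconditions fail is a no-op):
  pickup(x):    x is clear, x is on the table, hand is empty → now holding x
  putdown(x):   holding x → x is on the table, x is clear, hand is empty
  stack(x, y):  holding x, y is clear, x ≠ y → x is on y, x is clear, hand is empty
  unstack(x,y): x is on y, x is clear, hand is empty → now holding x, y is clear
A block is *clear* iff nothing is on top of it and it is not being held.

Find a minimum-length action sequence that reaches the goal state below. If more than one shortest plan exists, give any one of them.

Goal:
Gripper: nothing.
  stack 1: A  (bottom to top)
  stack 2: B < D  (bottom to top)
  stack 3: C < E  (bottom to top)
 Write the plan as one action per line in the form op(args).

pickup(D)
stack(D, B)
pickup(E)
stack(E, C)

step 1 (pickup(D)): towers=[A; B; C; E] holding=D
step 2 (stack(D, B)): towers=[A; B/D; C; E] holding=-
step 3 (pickup(E)): towers=[A; B/D; C] holding=E
step 4 (stack(E, C)): towers=[A; B/D; C/E] holding=-
goal check: towers=[A; B/D; C/E] holding=- — reached (length 4, optimal by BFS)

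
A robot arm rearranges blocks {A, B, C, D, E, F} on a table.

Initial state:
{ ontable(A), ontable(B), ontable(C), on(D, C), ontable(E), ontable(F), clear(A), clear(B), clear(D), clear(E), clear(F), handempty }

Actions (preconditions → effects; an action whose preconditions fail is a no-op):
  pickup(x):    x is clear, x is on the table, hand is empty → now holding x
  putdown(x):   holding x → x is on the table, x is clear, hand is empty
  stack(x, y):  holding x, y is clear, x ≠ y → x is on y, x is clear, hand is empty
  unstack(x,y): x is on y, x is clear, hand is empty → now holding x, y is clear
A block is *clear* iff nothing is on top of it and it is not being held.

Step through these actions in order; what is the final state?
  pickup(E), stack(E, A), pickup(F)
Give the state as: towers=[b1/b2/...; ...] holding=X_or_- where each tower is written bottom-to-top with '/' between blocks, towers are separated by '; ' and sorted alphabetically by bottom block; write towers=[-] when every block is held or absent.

towers=[A/E; B; C/D] holding=F

step 1 (pickup(E)): towers=[A; B; C/D; F] holding=E
step 2 (stack(E, A)): towers=[A/E; B; C/D; F] holding=-
step 3 (pickup(F)): towers=[A/E; B; C/D] holding=F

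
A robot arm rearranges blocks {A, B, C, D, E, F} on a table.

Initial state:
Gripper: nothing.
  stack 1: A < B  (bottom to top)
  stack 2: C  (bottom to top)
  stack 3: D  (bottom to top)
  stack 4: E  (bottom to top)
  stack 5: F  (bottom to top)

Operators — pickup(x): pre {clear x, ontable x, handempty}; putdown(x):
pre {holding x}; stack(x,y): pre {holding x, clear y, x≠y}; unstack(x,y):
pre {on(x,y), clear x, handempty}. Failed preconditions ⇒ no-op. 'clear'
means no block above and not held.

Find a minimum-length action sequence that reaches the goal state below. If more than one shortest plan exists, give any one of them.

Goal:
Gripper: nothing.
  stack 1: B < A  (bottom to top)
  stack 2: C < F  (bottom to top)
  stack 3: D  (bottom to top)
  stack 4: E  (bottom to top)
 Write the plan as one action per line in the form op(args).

step 1 (unstack(B, A)): towers=[A; C; D; E; F] holding=B
step 2 (putdown(B)): towers=[A; B; C; D; E; F] holding=-
step 3 (pickup(F)): towers=[A; B; C; D; E] holding=F
step 4 (stack(F, C)): towers=[A; B; C/F; D; E] holding=-
step 5 (pickup(A)): towers=[B; C/F; D; E] holding=A
step 6 (stack(A, B)): towers=[B/A; C/F; D; E] holding=-
goal check: towers=[B/A; C/F; D; E] holding=- — reached (length 6, optimal by BFS)

unstack(B, A)
putdown(B)
pickup(F)
stack(F, C)
pickup(A)
stack(A, B)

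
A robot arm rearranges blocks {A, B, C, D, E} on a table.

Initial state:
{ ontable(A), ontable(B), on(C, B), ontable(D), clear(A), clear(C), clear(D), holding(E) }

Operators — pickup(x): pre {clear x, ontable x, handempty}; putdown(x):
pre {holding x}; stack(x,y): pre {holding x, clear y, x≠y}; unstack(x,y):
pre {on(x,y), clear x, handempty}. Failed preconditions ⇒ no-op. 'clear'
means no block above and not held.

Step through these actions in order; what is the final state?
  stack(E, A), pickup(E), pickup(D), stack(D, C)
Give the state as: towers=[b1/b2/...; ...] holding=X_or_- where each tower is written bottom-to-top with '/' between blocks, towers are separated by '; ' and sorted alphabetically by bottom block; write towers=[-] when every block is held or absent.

towers=[A/E; B/C/D] holding=-

step 1 (stack(E, A)): towers=[A/E; B/C; D] holding=-
step 2 (pickup(E)) [no-op]: towers=[A/E; B/C; D] holding=-
step 3 (pickup(D)): towers=[A/E; B/C] holding=D
step 4 (stack(D, C)): towers=[A/E; B/C/D] holding=-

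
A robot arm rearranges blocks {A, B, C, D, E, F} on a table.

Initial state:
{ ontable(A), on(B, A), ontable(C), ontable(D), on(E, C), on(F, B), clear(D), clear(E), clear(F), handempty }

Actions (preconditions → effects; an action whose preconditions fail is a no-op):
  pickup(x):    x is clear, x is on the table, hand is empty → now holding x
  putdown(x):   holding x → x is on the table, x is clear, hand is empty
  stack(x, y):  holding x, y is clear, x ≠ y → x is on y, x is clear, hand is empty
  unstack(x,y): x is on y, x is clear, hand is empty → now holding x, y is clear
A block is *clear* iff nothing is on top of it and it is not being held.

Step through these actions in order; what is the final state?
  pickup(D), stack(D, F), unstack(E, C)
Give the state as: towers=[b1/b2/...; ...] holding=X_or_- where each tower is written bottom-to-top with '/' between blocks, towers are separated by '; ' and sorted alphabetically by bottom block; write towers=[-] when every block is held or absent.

step 1 (pickup(D)): towers=[A/B/F; C/E] holding=D
step 2 (stack(D, F)): towers=[A/B/F/D; C/E] holding=-
step 3 (unstack(E, C)): towers=[A/B/F/D; C] holding=E

towers=[A/B/F/D; C] holding=E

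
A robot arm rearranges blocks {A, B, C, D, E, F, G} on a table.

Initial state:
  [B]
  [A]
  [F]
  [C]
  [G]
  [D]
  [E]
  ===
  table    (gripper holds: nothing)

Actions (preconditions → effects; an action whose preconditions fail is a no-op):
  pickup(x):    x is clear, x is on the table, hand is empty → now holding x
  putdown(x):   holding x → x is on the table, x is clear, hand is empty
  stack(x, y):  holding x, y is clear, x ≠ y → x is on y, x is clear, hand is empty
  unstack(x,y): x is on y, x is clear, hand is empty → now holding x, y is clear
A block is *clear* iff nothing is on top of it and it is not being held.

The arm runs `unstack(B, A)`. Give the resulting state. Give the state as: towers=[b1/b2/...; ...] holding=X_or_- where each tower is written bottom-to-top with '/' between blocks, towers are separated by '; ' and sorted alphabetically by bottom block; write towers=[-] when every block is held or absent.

towers=[E/D/G/C/F/A] holding=B

before: towers=[E/D/G/C/F/A/B] holding=-
pre[unstack(B, A)]: on(B,A) yes, clear(B) yes, handempty yes
all met → apply unstack(B, A)
after:  towers=[E/D/G/C/F/A] holding=B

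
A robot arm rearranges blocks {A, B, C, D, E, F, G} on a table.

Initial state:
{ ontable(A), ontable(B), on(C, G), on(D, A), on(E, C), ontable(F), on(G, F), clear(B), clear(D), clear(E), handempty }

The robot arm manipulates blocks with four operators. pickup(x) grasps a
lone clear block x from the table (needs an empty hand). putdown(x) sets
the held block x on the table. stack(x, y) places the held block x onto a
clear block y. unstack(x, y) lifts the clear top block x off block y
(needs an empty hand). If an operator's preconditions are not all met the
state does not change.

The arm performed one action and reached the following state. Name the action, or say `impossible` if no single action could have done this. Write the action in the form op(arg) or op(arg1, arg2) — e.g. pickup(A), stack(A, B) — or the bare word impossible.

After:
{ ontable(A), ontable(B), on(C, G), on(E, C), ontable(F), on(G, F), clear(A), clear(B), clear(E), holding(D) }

target: towers=[A; B; F/G/C/E] holding=D
         pickup(B) → towers=[A/D; F/G/C/E] holding=B
     unstack(D, A) → towers=[A; B; F/G/C/E] holding=D  ← match
     unstack(E, C) → towers=[A/D; B; F/G/C] holding=E

unstack(D, A)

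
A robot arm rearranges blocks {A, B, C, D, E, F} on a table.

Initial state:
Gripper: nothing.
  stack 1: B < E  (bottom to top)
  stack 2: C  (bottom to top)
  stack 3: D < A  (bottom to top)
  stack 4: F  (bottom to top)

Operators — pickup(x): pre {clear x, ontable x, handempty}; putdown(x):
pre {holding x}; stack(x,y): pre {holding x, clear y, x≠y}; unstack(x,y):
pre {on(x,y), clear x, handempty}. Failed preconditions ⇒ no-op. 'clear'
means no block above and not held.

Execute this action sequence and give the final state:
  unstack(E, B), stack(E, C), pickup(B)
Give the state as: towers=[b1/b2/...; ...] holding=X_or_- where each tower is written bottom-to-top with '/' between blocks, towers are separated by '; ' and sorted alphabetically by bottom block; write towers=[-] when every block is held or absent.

towers=[C/E; D/A; F] holding=B

step 1 (unstack(E, B)): towers=[B; C; D/A; F] holding=E
step 2 (stack(E, C)): towers=[B; C/E; D/A; F] holding=-
step 3 (pickup(B)): towers=[C/E; D/A; F] holding=B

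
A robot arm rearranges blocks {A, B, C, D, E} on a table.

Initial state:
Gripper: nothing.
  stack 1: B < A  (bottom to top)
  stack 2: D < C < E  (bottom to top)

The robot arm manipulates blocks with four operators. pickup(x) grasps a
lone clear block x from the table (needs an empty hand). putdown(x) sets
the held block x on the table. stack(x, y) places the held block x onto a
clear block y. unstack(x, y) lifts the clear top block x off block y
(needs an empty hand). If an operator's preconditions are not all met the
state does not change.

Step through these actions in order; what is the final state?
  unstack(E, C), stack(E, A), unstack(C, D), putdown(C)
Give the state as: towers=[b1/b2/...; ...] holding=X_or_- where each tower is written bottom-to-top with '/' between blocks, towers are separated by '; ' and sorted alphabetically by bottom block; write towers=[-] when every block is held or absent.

step 1 (unstack(E, C)): towers=[B/A; D/C] holding=E
step 2 (stack(E, A)): towers=[B/A/E; D/C] holding=-
step 3 (unstack(C, D)): towers=[B/A/E; D] holding=C
step 4 (putdown(C)): towers=[B/A/E; C; D] holding=-

towers=[B/A/E; C; D] holding=-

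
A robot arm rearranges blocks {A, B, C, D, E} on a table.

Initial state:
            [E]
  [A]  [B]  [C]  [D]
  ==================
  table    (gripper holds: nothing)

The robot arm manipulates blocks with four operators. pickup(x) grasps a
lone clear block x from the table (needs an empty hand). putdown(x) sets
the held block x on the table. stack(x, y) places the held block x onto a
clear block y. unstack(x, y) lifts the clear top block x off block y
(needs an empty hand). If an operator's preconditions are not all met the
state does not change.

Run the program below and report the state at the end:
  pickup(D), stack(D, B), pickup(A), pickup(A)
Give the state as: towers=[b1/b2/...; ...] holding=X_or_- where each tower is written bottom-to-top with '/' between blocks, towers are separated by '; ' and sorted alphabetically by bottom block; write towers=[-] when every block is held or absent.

towers=[B/D; C/E] holding=A

step 1 (pickup(D)): towers=[A; B; C/E] holding=D
step 2 (stack(D, B)): towers=[A; B/D; C/E] holding=-
step 3 (pickup(A)): towers=[B/D; C/E] holding=A
step 4 (pickup(A)) [no-op]: towers=[B/D; C/E] holding=A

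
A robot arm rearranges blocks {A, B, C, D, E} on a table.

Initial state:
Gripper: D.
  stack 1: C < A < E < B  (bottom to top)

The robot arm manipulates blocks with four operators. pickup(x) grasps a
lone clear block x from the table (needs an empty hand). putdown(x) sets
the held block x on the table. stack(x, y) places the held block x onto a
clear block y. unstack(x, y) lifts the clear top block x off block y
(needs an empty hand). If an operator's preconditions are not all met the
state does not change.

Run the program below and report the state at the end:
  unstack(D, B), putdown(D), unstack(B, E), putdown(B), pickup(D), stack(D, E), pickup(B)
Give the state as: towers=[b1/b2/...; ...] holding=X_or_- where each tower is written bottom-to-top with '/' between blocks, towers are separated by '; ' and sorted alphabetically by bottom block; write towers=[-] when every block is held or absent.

towers=[C/A/E/D] holding=B

step 1 (unstack(D, B)) [no-op]: towers=[C/A/E/B] holding=D
step 2 (putdown(D)): towers=[C/A/E/B; D] holding=-
step 3 (unstack(B, E)): towers=[C/A/E; D] holding=B
step 4 (putdown(B)): towers=[B; C/A/E; D] holding=-
step 5 (pickup(D)): towers=[B; C/A/E] holding=D
step 6 (stack(D, E)): towers=[B; C/A/E/D] holding=-
step 7 (pickup(B)): towers=[C/A/E/D] holding=B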